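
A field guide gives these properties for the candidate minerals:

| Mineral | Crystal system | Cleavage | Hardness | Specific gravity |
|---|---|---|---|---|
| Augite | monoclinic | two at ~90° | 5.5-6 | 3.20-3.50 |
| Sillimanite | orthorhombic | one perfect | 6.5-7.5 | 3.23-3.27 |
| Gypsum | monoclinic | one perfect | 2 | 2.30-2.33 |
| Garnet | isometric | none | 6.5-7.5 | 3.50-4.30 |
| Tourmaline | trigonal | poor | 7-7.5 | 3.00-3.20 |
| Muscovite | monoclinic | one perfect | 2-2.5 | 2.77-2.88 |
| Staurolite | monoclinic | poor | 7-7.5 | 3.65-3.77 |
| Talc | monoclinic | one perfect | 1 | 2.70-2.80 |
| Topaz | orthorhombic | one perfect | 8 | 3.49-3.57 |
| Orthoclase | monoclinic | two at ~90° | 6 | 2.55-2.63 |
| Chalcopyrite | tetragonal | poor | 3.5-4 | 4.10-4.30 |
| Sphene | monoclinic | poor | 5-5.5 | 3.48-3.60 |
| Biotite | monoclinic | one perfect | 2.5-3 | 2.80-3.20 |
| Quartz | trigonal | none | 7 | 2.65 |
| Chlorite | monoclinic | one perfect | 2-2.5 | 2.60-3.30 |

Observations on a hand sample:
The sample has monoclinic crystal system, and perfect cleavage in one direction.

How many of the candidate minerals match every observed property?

Monoclinic crystal system eliminates Sillimanite, Garnet, Tourmaline, Topaz, Chalcopyrite, Quartz.
Perfect cleavage in one direction eliminates Augite, Staurolite, Orthoclase, Sphene.
Remaining candidates: Biotite, Chlorite, Gypsum, Muscovite, Talc.
That is 5 minerals.

5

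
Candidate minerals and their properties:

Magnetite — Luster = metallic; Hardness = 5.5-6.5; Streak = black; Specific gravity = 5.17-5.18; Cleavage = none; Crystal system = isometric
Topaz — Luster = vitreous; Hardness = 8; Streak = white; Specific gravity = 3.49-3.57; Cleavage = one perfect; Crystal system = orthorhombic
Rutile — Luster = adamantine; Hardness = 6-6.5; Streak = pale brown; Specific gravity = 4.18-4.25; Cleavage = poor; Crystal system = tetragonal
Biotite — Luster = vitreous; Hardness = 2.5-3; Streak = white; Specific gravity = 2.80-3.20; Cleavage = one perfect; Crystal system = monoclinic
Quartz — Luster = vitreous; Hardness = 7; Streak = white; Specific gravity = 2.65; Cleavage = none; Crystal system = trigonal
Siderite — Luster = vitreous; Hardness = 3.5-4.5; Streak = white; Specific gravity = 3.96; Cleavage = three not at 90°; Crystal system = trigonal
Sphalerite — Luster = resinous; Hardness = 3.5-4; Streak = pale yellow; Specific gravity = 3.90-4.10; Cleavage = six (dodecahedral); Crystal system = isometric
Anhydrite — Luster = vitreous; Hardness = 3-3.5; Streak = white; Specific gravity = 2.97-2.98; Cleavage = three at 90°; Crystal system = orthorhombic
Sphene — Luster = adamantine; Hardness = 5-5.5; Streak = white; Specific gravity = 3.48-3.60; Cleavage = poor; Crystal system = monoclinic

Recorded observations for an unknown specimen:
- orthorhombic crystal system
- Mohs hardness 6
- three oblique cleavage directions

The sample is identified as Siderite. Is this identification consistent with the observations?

No

Orthorhombic crystal system — Siderite has trigonal system; which does not match.
Mohs hardness 6 — Siderite has hardness 3.5-4.5; which does not match.
Three oblique cleavage directions — fits Siderite (cleavage three not at 90°).
2 of the observed properties are inconsistent with Siderite.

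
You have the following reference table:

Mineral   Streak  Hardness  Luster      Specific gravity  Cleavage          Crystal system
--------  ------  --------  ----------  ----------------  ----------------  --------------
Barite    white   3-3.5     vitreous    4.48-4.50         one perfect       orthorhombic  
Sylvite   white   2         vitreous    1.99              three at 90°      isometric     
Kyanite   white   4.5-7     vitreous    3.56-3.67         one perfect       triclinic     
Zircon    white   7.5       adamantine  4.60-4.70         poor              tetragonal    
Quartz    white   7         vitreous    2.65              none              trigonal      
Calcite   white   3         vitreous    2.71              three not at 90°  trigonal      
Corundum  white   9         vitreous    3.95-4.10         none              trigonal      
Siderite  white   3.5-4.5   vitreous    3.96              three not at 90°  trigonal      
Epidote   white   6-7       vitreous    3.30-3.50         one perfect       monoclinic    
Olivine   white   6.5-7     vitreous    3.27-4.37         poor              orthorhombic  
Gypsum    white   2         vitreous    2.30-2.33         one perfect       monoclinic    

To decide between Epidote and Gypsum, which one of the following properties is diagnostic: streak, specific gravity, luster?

specific gravity

Streak: both white — same for both.
Specific gravity: Epidote 3.30-3.50, Gypsum 2.30-2.33 — distinct.
Luster: both vitreous — same for both.
Of the listed properties, specific gravity is the one that separates them.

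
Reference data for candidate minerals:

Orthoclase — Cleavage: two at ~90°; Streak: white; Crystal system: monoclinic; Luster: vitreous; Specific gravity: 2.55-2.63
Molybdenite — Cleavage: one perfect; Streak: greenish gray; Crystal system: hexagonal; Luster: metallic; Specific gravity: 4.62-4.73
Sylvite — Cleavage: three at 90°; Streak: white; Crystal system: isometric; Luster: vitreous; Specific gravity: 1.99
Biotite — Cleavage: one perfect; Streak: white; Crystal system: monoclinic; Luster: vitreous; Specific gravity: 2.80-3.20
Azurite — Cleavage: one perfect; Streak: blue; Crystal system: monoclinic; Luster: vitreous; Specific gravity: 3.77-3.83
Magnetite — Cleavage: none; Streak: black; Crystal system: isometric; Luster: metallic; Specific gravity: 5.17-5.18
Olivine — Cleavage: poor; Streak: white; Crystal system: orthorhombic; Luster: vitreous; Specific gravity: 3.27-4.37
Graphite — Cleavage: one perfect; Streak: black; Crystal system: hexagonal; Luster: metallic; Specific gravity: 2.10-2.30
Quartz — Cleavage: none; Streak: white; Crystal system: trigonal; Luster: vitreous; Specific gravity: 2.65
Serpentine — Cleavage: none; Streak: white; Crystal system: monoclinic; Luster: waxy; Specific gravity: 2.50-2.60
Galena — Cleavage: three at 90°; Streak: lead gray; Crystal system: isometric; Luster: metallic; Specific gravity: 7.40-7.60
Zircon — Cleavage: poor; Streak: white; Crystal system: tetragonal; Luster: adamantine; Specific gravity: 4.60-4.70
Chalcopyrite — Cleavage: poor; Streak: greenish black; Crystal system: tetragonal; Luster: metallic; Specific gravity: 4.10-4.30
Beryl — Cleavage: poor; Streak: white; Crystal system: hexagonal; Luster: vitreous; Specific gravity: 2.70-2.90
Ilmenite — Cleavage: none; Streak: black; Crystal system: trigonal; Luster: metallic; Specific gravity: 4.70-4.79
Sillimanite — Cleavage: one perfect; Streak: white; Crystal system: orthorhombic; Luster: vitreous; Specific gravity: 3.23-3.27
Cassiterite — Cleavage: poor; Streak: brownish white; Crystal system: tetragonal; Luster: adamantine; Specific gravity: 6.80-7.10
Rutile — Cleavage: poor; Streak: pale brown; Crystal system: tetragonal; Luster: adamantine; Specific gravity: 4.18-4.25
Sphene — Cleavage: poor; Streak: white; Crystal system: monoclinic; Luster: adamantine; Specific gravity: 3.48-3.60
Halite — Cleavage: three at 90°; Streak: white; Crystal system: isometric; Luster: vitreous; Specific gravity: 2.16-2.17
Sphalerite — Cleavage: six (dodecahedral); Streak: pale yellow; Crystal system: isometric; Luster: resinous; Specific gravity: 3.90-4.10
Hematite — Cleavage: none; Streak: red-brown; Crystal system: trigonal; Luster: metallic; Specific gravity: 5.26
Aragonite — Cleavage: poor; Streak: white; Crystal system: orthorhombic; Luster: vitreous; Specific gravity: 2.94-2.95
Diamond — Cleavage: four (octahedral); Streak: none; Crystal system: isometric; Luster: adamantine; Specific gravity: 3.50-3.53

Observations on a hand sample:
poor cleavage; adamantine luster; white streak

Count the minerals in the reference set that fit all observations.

Poor cleavage: only Olivine, Zircon, Chalcopyrite, Beryl, Cassiterite, Rutile, Sphene, Aragonite remain.
Adamantine luster excludes Olivine, Chalcopyrite, Beryl, Aragonite.
White streak rules out Cassiterite, Rutile.
Remaining candidates: Sphene, Zircon.
That is 2 minerals.

2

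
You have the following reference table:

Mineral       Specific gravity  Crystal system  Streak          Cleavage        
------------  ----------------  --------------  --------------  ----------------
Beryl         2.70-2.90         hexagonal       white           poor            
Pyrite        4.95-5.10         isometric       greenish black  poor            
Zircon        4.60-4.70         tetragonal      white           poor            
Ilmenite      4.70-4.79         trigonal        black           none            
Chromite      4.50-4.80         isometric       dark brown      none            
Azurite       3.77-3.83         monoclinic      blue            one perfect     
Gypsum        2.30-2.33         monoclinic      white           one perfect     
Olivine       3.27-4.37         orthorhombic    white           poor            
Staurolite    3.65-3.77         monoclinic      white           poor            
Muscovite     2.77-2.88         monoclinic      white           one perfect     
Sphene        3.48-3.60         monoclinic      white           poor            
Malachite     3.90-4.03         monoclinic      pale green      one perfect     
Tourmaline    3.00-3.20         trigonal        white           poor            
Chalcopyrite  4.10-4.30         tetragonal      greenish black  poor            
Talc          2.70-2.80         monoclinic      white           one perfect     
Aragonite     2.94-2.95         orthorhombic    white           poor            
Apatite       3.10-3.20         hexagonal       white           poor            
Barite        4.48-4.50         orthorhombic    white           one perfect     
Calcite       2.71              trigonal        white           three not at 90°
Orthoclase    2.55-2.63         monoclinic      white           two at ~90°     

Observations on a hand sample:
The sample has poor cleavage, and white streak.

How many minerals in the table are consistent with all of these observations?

Poor cleavage: only Beryl, Pyrite, Zircon, Olivine, Staurolite, Sphene, Tourmaline, Chalcopyrite, Aragonite, Apatite remain.
White streak excludes Pyrite, Chalcopyrite.
Consistent with every observation: Apatite, Aragonite, Beryl, Olivine, Sphene, Staurolite, Tourmaline, Zircon.
That is 8 minerals.

8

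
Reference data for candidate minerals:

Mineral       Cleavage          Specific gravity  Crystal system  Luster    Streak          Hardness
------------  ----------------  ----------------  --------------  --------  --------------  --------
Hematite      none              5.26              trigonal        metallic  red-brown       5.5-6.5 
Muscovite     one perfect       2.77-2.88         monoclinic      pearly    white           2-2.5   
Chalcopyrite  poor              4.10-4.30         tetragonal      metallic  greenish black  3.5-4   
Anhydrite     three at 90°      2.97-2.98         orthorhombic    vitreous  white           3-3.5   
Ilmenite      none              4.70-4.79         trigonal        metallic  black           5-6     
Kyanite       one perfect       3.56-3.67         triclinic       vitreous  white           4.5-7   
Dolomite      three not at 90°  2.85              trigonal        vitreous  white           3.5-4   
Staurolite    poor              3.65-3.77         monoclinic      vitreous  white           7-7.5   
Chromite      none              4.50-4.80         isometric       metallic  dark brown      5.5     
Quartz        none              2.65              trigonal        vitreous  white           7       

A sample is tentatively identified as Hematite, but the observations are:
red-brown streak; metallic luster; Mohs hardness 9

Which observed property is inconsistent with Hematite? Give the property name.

hardness

Red-brown streak: Hematite has red-brown streak — within range.
Metallic luster: Hematite has metallic luster — within range.
Mohs hardness 9: Hematite has hardness 5.5-6.5 — inconsistent.
Only the hardness is inconsistent.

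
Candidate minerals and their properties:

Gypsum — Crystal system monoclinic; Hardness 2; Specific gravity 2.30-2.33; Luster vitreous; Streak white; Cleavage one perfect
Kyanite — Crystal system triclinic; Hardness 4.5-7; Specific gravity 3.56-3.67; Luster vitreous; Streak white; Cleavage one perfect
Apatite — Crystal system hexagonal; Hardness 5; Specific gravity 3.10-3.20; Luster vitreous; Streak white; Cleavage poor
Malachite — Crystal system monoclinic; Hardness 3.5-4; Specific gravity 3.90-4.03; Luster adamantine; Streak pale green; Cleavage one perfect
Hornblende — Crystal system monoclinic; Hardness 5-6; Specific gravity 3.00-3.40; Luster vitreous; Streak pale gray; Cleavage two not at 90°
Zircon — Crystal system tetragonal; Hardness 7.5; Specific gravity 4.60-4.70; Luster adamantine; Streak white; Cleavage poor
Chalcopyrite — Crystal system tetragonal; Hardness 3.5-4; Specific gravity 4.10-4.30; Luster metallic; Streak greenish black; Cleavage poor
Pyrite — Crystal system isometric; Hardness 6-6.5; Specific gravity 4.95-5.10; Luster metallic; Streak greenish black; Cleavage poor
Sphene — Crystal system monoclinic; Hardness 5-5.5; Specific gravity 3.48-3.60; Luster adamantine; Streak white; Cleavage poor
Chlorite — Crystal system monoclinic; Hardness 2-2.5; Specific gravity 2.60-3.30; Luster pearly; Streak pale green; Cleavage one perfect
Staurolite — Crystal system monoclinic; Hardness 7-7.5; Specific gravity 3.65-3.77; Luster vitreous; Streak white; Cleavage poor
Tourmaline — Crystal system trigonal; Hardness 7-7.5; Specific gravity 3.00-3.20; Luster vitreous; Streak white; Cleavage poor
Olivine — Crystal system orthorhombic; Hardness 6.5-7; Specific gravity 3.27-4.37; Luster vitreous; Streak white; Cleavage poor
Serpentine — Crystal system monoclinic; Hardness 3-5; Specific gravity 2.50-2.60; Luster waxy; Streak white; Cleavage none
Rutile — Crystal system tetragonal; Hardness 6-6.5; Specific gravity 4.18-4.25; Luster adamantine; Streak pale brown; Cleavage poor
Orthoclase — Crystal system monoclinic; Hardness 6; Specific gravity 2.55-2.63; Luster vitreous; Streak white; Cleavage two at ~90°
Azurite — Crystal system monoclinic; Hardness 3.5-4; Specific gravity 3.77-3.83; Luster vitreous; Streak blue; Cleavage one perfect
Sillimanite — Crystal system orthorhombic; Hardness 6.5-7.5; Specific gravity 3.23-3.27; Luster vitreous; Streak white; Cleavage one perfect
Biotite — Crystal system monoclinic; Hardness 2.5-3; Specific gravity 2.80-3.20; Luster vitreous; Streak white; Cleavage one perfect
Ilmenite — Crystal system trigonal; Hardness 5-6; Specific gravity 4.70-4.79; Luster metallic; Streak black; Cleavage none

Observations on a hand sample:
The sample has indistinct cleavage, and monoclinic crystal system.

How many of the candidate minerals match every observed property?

2

Indistinct cleavage: leaves Apatite, Zircon, Chalcopyrite, Pyrite, Sphene, Staurolite, Tourmaline, Olivine, Rutile.
Monoclinic crystal system: leaves Sphene, Staurolite.
Consistent with every observation: Sphene, Staurolite.
That is 2 minerals.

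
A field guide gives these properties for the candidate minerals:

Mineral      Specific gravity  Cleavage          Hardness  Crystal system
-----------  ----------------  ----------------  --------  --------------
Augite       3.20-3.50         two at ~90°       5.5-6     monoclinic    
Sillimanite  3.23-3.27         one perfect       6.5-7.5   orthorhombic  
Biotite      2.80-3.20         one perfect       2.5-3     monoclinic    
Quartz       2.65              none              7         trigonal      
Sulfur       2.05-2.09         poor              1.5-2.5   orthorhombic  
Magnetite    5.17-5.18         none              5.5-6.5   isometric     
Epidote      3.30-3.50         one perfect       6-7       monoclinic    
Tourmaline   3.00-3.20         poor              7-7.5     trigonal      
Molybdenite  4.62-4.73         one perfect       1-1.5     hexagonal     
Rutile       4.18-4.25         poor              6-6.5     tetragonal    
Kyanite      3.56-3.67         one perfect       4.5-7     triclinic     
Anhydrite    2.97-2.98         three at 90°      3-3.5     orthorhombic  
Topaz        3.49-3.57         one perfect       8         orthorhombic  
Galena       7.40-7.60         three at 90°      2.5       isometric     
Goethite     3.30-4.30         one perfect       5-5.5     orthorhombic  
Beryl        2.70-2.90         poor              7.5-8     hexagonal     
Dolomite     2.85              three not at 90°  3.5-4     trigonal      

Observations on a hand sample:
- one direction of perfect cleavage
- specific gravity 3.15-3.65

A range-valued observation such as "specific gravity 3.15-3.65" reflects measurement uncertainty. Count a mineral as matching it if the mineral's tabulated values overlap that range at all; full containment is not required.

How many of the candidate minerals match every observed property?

6

One direction of perfect cleavage: narrows the field to Sillimanite, Biotite, Epidote, Molybdenite, Kyanite, Topaz, Goethite.
Specific gravity 3.15-3.65 eliminates Molybdenite.
Remaining candidates: Biotite, Epidote, Goethite, Kyanite, Sillimanite, Topaz.
That is 6 minerals.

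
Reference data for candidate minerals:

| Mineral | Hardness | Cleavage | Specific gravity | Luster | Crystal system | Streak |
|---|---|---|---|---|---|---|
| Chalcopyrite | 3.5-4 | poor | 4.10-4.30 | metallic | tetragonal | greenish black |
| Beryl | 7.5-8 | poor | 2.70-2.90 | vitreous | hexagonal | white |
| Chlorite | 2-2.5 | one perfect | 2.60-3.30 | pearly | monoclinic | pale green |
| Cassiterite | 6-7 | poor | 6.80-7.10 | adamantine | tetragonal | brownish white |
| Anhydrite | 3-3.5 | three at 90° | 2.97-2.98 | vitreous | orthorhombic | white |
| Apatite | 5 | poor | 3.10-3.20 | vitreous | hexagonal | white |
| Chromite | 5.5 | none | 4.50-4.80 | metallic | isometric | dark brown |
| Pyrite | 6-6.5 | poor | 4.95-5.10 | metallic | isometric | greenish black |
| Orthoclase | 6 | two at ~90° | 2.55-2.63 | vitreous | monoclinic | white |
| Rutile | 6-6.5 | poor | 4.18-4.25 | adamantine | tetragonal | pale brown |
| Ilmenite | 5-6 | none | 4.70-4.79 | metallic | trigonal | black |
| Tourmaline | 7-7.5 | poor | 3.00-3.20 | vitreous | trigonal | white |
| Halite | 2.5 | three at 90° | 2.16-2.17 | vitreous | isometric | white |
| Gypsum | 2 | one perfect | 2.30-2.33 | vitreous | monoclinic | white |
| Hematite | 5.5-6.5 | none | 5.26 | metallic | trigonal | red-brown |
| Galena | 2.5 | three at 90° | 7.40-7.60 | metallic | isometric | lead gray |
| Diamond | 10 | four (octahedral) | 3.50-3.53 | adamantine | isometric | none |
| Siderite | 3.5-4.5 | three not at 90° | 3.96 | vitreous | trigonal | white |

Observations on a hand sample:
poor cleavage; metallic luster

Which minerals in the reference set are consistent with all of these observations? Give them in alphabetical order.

Chalcopyrite, Pyrite

Poor cleavage — leaves Chalcopyrite, Beryl, Cassiterite, Apatite, Pyrite, Rutile, Tourmaline.
Metallic luster — Chalcopyrite, Pyrite remain.
Remaining candidates: Chalcopyrite, Pyrite.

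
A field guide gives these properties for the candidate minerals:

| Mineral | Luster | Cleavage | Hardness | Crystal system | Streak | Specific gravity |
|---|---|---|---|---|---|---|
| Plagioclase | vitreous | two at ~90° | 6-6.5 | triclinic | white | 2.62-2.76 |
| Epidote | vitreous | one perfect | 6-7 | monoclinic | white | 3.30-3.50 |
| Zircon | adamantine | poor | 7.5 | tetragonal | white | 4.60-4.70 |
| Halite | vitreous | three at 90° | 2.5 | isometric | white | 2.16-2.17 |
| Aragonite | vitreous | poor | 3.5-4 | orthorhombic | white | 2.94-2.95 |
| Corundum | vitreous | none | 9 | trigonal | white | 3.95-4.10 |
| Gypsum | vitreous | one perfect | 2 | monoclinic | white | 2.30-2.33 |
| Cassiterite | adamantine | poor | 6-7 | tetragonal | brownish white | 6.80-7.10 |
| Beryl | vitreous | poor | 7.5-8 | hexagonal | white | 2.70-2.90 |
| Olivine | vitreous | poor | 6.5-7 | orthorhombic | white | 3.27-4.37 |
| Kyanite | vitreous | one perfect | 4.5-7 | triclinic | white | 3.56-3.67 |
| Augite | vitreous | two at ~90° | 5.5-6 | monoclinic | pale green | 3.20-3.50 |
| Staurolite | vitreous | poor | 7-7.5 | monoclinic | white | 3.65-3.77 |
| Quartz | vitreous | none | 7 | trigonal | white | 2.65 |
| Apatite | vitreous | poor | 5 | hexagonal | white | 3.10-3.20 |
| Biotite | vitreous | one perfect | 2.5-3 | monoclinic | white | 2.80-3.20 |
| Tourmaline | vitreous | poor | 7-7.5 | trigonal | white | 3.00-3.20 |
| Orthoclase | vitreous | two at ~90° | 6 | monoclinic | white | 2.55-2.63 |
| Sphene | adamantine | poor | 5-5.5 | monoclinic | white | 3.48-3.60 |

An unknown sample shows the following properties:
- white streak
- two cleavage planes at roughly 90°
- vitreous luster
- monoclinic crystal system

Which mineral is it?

White streak rules out Cassiterite, Augite.
Two cleavage planes at roughly 90° — only Plagioclase, Orthoclase remain.
Vitreous luster — every remaining candidate is consistent.
Monoclinic crystal system rules out Plagioclase.
Orthoclase is the sole remaining match.

Orthoclase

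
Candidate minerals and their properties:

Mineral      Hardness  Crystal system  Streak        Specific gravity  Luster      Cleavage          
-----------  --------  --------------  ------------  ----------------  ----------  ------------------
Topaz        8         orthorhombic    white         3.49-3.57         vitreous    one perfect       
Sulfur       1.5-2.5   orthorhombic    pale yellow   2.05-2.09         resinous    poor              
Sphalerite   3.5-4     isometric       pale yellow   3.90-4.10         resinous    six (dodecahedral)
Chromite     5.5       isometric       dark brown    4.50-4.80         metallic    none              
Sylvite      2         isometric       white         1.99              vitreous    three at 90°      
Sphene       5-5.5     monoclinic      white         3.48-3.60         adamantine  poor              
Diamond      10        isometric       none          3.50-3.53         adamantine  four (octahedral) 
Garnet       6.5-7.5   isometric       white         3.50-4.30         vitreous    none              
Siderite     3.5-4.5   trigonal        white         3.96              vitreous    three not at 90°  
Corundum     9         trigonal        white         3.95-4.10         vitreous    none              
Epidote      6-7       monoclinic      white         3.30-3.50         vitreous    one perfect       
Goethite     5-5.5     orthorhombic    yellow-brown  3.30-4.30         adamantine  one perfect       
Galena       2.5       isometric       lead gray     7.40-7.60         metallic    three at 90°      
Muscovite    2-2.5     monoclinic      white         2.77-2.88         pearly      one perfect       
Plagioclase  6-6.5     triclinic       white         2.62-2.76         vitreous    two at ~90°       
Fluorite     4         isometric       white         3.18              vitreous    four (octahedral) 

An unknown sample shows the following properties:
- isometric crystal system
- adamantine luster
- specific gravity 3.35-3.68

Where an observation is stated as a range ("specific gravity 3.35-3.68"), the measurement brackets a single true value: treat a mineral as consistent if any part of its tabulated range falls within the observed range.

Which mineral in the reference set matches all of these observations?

Isometric crystal system: narrows the field to Sphalerite, Chromite, Sylvite, Diamond, Garnet, Galena, Fluorite.
Adamantine luster: narrows the field to Diamond.
Specific gravity 3.35-3.68: every remaining candidate is consistent.
The only mineral consistent with every observation is Diamond.

Diamond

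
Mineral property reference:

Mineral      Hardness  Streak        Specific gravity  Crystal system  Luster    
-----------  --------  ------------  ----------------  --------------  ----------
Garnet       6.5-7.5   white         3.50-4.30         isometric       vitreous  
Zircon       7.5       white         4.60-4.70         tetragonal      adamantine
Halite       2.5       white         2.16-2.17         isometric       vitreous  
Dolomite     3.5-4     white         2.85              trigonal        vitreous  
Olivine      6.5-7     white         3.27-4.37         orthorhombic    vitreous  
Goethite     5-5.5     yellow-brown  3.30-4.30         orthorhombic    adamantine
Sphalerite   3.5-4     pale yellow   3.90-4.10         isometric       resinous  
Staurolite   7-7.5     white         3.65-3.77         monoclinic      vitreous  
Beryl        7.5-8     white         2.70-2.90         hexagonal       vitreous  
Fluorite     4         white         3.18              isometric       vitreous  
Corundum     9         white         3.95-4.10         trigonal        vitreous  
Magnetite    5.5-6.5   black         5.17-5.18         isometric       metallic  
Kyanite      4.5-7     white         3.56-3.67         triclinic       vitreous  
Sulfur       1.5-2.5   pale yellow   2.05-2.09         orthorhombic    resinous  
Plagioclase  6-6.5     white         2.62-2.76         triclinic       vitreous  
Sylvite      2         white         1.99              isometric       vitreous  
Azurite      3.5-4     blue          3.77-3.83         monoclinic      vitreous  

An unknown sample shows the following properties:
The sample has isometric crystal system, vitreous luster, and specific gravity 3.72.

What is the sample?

Garnet

Isometric crystal system: only Garnet, Halite, Sphalerite, Fluorite, Magnetite, Sylvite remain.
Vitreous luster excludes Sphalerite, Magnetite.
Specific gravity 3.72: only Garnet remains.
The only mineral consistent with every observation is Garnet.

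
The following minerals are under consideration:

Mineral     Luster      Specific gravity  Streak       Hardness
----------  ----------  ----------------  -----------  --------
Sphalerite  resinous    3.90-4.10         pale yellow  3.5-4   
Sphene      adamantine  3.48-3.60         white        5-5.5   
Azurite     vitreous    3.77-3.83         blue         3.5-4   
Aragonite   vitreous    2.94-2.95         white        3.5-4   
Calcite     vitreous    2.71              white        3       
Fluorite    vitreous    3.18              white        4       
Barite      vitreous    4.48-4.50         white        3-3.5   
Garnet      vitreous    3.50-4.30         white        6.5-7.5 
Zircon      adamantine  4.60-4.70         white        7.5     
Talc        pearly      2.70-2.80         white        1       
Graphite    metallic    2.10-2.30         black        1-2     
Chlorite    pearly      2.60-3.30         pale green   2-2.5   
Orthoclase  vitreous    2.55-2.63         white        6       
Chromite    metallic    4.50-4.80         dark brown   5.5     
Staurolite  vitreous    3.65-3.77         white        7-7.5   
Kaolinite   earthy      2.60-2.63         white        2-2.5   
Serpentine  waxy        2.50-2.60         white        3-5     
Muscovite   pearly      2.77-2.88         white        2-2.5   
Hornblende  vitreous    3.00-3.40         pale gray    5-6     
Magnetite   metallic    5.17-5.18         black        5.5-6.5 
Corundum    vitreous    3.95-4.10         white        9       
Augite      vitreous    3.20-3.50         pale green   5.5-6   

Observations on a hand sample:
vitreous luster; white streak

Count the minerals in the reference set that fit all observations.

Vitreous luster: Azurite, Aragonite, Calcite, Fluorite, Barite, Garnet, Orthoclase, Staurolite, Hornblende, Corundum, Augite remain.
White streak eliminates Azurite, Hornblende, Augite.
The minerals that satisfy all observations are Aragonite, Barite, Calcite, Corundum, Fluorite, Garnet, Orthoclase, Staurolite.
That is 8 minerals.

8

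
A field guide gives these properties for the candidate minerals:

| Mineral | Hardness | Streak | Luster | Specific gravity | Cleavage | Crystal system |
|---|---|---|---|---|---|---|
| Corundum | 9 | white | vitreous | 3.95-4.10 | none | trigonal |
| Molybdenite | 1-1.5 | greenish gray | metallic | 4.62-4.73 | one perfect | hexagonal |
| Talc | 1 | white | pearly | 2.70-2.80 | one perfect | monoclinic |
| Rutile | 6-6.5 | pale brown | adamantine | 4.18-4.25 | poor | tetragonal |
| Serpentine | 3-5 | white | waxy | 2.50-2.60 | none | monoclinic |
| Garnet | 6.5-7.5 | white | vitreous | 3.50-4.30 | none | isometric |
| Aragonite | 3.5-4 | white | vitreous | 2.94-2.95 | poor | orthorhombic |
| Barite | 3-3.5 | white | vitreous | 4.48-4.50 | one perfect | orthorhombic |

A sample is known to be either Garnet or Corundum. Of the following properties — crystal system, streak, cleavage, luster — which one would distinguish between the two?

crystal system

Crystal system: Garnet isometric, Corundum trigonal — these differ.
Streak: both white — same for both.
Cleavage: both none — same for both.
Luster: both vitreous — same for both.
Crystal system is the diagnostic property here.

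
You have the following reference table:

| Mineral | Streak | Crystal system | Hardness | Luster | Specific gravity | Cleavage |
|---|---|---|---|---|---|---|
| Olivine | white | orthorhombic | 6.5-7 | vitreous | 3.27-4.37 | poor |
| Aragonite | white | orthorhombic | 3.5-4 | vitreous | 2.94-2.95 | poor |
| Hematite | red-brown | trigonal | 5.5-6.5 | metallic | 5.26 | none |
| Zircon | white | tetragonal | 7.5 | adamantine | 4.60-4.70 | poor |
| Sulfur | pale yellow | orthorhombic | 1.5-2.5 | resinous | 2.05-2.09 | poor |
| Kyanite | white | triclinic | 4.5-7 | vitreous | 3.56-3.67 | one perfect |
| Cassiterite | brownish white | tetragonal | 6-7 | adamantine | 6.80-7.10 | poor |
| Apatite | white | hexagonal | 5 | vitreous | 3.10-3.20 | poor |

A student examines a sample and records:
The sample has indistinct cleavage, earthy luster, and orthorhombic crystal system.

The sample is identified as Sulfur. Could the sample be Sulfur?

Indistinct cleavage — consistent with Sulfur (cleavage poor).
Earthy luster — Sulfur has resinous luster; which does not match.
Orthorhombic crystal system — consistent with Sulfur (orthorhombic system).
Luster alone is enough to reject Sulfur.

Inconsistent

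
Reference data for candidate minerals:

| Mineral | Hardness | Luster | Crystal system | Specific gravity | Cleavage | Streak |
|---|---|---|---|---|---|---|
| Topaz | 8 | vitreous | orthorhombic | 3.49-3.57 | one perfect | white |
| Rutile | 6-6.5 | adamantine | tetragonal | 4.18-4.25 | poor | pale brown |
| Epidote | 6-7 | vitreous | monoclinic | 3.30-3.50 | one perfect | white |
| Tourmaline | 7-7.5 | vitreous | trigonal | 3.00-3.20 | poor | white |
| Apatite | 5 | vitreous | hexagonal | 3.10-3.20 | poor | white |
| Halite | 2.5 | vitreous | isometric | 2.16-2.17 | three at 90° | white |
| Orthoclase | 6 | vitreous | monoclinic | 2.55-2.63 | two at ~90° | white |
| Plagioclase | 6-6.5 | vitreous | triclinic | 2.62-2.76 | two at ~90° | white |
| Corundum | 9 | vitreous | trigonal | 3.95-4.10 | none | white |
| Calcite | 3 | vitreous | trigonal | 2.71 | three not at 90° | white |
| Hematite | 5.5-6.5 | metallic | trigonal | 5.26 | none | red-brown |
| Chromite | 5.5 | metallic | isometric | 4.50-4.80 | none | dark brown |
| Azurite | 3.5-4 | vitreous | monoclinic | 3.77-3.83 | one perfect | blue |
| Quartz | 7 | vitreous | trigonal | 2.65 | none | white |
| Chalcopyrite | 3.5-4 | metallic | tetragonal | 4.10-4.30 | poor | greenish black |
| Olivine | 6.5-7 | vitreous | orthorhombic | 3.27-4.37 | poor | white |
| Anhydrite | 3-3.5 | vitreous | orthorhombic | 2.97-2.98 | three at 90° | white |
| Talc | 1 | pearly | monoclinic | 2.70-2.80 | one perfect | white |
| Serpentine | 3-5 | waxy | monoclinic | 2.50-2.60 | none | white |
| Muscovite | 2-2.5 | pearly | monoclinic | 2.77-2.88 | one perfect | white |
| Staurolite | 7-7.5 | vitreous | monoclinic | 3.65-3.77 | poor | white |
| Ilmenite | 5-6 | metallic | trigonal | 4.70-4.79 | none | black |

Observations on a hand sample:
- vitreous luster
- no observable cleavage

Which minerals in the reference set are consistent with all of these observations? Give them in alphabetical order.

Corundum, Quartz

Vitreous luster — Topaz, Epidote, Tourmaline, Apatite, Halite, Orthoclase, Plagioclase, Corundum, Calcite, Azurite, Quartz, Olivine, Anhydrite, Staurolite remain.
No observable cleavage — Corundum, Quartz remain.
The minerals that satisfy all observations are Corundum, Quartz.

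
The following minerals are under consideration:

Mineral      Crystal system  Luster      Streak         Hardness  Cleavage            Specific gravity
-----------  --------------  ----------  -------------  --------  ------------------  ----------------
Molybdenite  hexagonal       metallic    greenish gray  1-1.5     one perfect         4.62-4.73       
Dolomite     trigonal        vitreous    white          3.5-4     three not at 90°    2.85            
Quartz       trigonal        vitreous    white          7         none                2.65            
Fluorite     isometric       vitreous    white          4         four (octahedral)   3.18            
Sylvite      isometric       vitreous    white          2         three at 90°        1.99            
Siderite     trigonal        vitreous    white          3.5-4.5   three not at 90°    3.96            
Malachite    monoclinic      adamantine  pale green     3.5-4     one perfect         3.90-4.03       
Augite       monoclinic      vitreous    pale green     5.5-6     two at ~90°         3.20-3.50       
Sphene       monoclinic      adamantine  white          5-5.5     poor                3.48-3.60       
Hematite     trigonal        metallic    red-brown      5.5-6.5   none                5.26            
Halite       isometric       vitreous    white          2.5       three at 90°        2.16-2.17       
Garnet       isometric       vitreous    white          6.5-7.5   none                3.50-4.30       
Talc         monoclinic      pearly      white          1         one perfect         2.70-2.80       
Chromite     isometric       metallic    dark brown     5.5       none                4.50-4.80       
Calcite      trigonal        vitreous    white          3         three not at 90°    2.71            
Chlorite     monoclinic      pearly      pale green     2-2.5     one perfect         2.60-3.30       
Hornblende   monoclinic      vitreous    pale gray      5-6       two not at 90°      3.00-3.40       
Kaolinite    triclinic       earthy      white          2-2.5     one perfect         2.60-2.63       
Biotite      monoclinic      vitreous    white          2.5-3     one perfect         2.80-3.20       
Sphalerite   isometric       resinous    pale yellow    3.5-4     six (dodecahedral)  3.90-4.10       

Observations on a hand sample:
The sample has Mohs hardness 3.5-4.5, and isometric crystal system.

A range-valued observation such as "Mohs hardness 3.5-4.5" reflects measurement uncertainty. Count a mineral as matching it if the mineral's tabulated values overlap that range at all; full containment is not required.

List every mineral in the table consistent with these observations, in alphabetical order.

Fluorite, Sphalerite

Mohs hardness 3.5-4.5 — Dolomite, Fluorite, Siderite, Malachite, Sphalerite remain.
Isometric crystal system — Fluorite, Sphalerite remain.
Remaining candidates: Fluorite, Sphalerite.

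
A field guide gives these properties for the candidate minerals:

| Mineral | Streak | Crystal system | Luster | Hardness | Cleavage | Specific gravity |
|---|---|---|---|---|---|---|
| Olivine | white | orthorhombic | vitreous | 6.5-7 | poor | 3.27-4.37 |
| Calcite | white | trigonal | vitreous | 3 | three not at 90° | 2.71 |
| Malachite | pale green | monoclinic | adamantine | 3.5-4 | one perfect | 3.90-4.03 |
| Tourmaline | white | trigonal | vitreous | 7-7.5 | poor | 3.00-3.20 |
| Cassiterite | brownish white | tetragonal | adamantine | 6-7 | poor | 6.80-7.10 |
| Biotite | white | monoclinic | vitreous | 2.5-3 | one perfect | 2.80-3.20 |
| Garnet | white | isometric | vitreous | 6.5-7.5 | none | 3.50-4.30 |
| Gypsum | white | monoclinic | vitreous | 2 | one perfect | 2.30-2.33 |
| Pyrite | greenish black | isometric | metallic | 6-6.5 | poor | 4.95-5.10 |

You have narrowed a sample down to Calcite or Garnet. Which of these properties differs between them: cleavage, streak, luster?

Cleavage: Calcite three not at 90°, Garnet none — different.
Streak: both white — same for both.
Luster: both vitreous — same for both.
Only cleavage differs between Calcite and Garnet among the listed tests.

cleavage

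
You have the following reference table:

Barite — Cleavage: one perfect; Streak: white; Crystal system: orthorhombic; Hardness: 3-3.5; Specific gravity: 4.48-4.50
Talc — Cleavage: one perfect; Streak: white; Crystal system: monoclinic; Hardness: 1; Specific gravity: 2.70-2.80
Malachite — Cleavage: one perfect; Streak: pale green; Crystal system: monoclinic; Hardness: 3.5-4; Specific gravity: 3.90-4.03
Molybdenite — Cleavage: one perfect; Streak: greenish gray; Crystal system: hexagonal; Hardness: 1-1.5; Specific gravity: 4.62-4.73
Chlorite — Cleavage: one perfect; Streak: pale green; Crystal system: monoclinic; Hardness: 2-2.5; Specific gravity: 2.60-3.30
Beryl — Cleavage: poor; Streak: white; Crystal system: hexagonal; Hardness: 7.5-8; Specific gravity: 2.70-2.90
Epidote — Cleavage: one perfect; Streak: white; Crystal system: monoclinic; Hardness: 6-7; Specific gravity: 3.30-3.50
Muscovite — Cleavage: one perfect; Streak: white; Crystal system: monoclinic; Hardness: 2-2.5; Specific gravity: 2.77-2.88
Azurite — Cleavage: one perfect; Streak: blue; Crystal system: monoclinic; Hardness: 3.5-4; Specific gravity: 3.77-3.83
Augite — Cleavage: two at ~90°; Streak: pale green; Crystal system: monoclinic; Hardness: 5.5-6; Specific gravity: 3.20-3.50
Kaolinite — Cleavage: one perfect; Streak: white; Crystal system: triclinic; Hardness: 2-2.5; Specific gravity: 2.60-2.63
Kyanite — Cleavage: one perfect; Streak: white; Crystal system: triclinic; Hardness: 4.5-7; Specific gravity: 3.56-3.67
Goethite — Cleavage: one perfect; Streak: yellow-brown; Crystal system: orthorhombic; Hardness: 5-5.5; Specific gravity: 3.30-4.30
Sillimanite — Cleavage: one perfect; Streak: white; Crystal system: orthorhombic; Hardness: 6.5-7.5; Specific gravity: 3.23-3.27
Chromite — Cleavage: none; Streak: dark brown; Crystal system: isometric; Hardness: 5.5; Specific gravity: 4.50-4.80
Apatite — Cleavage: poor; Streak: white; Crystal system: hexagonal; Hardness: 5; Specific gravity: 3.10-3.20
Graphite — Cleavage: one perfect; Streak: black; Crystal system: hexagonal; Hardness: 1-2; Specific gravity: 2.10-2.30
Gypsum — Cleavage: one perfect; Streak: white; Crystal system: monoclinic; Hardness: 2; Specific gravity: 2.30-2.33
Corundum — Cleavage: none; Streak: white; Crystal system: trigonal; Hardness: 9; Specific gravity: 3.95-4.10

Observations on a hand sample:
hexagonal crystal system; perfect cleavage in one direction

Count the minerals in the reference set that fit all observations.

Hexagonal crystal system — narrows the field to Molybdenite, Beryl, Apatite, Graphite.
Perfect cleavage in one direction eliminates Beryl, Apatite.
Consistent with every observation: Graphite, Molybdenite.
That is 2 minerals.

2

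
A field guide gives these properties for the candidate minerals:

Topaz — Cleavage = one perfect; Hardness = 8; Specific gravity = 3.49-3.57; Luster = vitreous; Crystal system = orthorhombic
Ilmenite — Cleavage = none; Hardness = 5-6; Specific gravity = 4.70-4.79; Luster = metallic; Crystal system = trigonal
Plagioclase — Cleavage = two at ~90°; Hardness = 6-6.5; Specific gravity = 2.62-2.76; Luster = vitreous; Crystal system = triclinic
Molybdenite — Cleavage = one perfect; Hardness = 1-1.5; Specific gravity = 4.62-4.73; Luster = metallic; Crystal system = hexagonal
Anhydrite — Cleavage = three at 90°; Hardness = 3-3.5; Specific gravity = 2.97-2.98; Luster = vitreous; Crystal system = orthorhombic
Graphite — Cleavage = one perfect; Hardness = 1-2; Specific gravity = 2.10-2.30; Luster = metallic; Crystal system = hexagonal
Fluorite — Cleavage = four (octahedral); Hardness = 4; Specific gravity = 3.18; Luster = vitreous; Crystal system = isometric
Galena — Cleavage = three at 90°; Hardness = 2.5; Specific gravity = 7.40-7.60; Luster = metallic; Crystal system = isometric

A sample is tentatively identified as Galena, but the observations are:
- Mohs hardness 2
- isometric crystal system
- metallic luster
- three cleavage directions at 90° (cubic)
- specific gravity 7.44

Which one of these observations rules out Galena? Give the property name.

Mohs hardness 2: Galena has hardness 2.5 — does not match.
Isometric crystal system: Galena has isometric system — matches.
Metallic luster: Galena has metallic luster — matches.
Three cleavage directions at 90° (cubic): Galena has cleavage three at 90° — matches.
Specific gravity 7.44: Galena has SG 7.40-7.60 — matches.
Everything matches except the hardness.

hardness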